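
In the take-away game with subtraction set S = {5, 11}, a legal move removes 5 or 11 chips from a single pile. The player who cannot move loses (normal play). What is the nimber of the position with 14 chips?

G(0) = 0
G(1) = mex{} = 0
G(2) = mex{} = 0
G(3) = mex{} = 0
G(4) = mex{} = 0
G(5) = mex{0} = 1
G(6) = mex{0} = 1
G(7) = mex{0} = 1
G(8) = mex{0} = 1
G(9) = mex{0} = 1
G(10) = mex{1} = 0
G(11) = mex{1,0} = 2
G(12) = mex{1,0} = 2
G(13) = mex{1,0} = 2
G(14) = mex{1,0} = 2

2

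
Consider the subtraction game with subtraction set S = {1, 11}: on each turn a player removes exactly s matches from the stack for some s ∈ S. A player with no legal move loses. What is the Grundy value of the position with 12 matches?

G(0) = 0
G(1) = mex{0} = 1
G(2) = mex{1} = 0
G(3) = mex{0} = 1
G(4) = mex{1} = 0
G(5) = mex{0} = 1
G(6) = mex{1} = 0
G(7) = mex{0} = 1
G(8) = mex{1} = 0
G(9) = mex{0} = 1
G(10) = mex{1} = 0
G(11) = mex{0,0} = 1
G(12) = mex{1,1} = 0

0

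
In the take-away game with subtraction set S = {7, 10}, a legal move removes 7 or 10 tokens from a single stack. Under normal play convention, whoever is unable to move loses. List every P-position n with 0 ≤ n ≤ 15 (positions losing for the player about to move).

G(0) = 0
G(1) = mex{} = 0
G(2) = mex{} = 0
G(3) = mex{} = 0
G(4) = mex{} = 0
G(5) = mex{} = 0
G(6) = mex{} = 0
G(7) = mex{0} = 1
G(8) = mex{0} = 1
G(9) = mex{0} = 1
G(10) = mex{0,0} = 1
G(11) = mex{0,0} = 1
G(12) = mex{0,0} = 1
G(13) = mex{0,0} = 1
G(14) = mex{1,0} = 2
G(15) = mex{1,0} = 2
P-positions are exactly the n with G(n) = 0.

0, 1, 2, 3, 4, 5, 6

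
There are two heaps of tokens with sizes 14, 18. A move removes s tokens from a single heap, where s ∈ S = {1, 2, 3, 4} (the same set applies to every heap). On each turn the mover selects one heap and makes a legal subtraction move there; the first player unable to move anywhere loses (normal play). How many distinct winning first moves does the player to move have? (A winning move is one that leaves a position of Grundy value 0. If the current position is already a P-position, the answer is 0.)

2

All heaps use S = {1, 2, 3, 4}:
n :  0  1  2  3  4  5  6  7  8  9 10 11 12 13 14 15 16 17 18
G :  0  1  2  3  4  0  1  2  3  4  0  1  2  3  4  0  1  2  3
Heap A: G(14) = 4.
Heap B: G(18) = 3.
Combined Grundy value = 4 ⊕ 3 = 7.
A winning move leaves total XOR = 0, i.e. changes one component's Grundy value g to g ⊕ X where X is the current total.
Heap A: need g' = 4⊕7 = 3. Options: 14−1→G=3, 14−2→G=2, 14−3→G=1, 14−4→G=0. Hits: 1.
Heap B: need g' = 3⊕7 = 4. Options: 18−1→G=2, 18−2→G=1, 18−3→G=0, 18−4→G=4. Hits: 1.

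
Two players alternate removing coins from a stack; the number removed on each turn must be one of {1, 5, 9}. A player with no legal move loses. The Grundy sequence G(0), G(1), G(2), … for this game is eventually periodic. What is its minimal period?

2

n :  0  1  2  3  4  5  6  7  8  9 10 11 12 13 14
G :  0  1  0  1  0  1  0  1  0  1  0  1  0  1  0
G(n+2) = G(n) holds for n = 0,…,8 (a full window of length max(S) = 9), so the sequence is purely periodic with period 2.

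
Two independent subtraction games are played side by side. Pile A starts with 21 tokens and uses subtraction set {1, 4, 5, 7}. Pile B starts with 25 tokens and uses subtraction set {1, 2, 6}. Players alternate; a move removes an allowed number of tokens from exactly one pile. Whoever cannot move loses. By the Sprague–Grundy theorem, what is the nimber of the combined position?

Pile A, S = {1, 4, 5, 7}:
G(0) = 0
G(1) = mex{0} = 1
G(2) = mex{1} = 0
G(3) = mex{0} = 1
G(4) = mex{1,0} = 2
G(5) = mex{2,1,0} = 3
G(6) = mex{3,0,1} = 2
G(7) = mex{2,1,0,0} = 3
G(8) = mex{3,2,1,1} = 0
G(9) = mex{0,3,2,0} = 1
G(10) = mex{1,2,3,1} = 0
G(11) = mex{0,3,2,2} = 1
G(12) = mex{1,0,3,3} = 2
G(13) = mex{2,1,0,2} = 3
G(14) = mex{3,0,1,3} = 2
G(15) = mex{2,1,0,0} = 3
G(16) = mex{3,2,1,1} = 0
G(17) = mex{0,3,2,0} = 1
G(18) = mex{1,2,3,1} = 0
G(19) = mex{0,3,2,2} = 1
G(20) = mex{1,0,3,3} = 2
G(21) = mex{2,1,0,2} = 3
G_A(21) = 3.
Pile B, S = {1, 2, 6}:
n :  0  1  2  3  4  5  6  7  8  9 10 11 12 13 14 15 16 17 18 19 20 21 22 23 24 25
G :  0  1  2  0  1  2  3  0  1  2  0  1  2  3  0  1  2  0  1  2  3  0  1  2  0  1
G_B(25) = 1.
Combined Grundy value = 3 ⊕ 1 = 2.

2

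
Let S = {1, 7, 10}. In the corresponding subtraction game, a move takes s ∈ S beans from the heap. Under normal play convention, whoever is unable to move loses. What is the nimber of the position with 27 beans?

2

G(0) = 0
G(1) = mex{0} = 1
G(2) = mex{1} = 0
G(3) = mex{0} = 1
G(4) = mex{1} = 0
G(5) = mex{0} = 1
G(6) = mex{1} = 0
G(7) = mex{0,0} = 1
G(8) = mex{1,1} = 0
G(9) = mex{0,0} = 1
G(10) = mex{1,1,0} = 2
G(11) = mex{2,0,1} = 3
G(12) = mex{3,1,0} = 2
G(13) = mex{2,0,1} = 3
G(14) = mex{3,1,0} = 2
G(15) = mex{2,0,1} = 3
G(16) = mex{3,1,0} = 2
G(17) = mex{2,2,1} = 0
G(18) = mex{0,3,0} = 1
G(19) = mex{1,2,1} = 0
G(20) = mex{0,3,2} = 1
G(21) = mex{1,2,3} = 0
G(22) = mex{0,3,2} = 1
G(23) = mex{1,2,3} = 0
G(24) = mex{0,0,2} = 1
G(25) = mex{1,1,3} = 0
G(26) = mex{0,0,2} = 1
G(27) = mex{1,1,0} = 2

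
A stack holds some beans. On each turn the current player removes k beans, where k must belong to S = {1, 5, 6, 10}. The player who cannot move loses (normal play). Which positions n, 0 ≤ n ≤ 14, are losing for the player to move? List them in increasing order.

0, 2, 4, 11, 13

G(0) = 0
G(1) = mex{0} = 1
G(2) = mex{1} = 0
G(3) = mex{0} = 1
G(4) = mex{1} = 0
G(5) = mex{0,0} = 1
G(6) = mex{1,1,0} = 2
G(7) = mex{2,0,1} = 3
G(8) = mex{3,1,0} = 2
G(9) = mex{2,0,1} = 3
G(10) = mex{3,1,0,0} = 2
G(11) = mex{2,2,1,1} = 0
G(12) = mex{0,3,2,0} = 1
G(13) = mex{1,2,3,1} = 0
G(14) = mex{0,3,2,0} = 1
P-positions are exactly the n with G(n) = 0.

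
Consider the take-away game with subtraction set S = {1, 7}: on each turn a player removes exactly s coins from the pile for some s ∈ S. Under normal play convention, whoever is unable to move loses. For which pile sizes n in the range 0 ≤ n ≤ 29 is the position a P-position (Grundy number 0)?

0, 2, 4, 6, 8, 10, 12, 14, 16, 18, 20, 22, 24, 26, 28

n :  0  1  2  3  4  5  6  7  8  9 10 11 12 13 14 15 16 17 18 19 20 21 22 23 24 25 26 27 28 29
G :  0  1  0  1  0  1  0  1  0  1  0  1  0  1  0  1  0  1  0  1  0  1  0  1  0  1  0  1  0  1
P-positions are exactly the n with G(n) = 0.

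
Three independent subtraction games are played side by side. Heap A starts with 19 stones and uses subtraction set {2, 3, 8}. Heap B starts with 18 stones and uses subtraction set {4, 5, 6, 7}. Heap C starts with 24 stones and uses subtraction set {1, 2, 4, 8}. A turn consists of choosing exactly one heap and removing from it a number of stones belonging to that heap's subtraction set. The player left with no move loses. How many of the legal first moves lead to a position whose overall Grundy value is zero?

Heap A, S = {2, 3, 8}:
G(0) = 0
G(1) = mex{} = 0
G(2) = mex{0} = 1
G(3) = mex{0,0} = 1
G(4) = mex{1,0} = 2
G(5) = mex{1,1} = 0
G(6) = mex{2,1} = 0
G(7) = mex{0,2} = 1
G(8) = mex{0,0,0} = 1
G(9) = mex{1,0,0} = 2
G(10) = mex{1,1,1} = 0
G(11) = mex{2,1,1} = 0
G(12) = mex{0,2,2} = 1
G(13) = mex{0,0,0} = 1
G(14) = mex{1,0,0} = 2
G(15) = mex{1,1,1} = 0
G(16) = mex{2,1,1} = 0
G(17) = mex{0,2,2} = 1
G(18) = mex{0,0,0} = 1
G(19) = mex{1,0,0} = 2
G_A(19) = 2.
Heap B, S = {4, 5, 6, 7}:
n :  0  1  2  3  4  5  6  7  8  9 10 11 12 13 14 15 16 17 18
G :  0  0  0  0  1  1  1  1  2  2  2  0  0  0  0  1  1  1  1
G_B(18) = 1.
Heap C, S = {1, 2, 4, 8}:
G(0) = 0
G(1) = mex{0} = 1
G(2) = mex{1,0} = 2
G(3) = mex{2,1} = 0
G(4) = mex{0,2,0} = 1
G(5) = mex{1,0,1} = 2
G(6) = mex{2,1,2} = 0
G(7) = mex{0,2,0} = 1
G(8) = mex{1,0,1,0} = 2
G(9) = mex{2,1,2,1} = 0
G(10) = mex{0,2,0,2} = 1
G(11) = mex{1,0,1,0} = 2
G(12) = mex{2,1,2,1} = 0
G(13) = mex{0,2,0,2} = 1
G(14) = mex{1,0,1,0} = 2
G(15) = mex{2,1,2,1} = 0
G(16) = mex{0,2,0,2} = 1
G(17) = mex{1,0,1,0} = 2
G(18) = mex{2,1,2,1} = 0
G(19) = mex{0,2,0,2} = 1
G(20) = mex{1,0,1,0} = 2
G(21) = mex{2,1,2,1} = 0
G(22) = mex{0,2,0,2} = 1
G(23) = mex{1,0,1,0} = 2
G(24) = mex{2,1,2,1} = 0
G_C(24) = 0.
Combined Grundy value = 2 ⊕ 1 ⊕ 0 = 3.
A winning move leaves total XOR = 0, i.e. changes one component's Grundy value g to g ⊕ X where X is the current total.
Heap A: need g' = 2⊕3 = 1. Options: 19−2→G=1, 19−3→G=0, 19−8→G=0. Hits: 1.
Heap B: need g' = 1⊕3 = 2. Options: 18−4→G=0, 18−5→G=0, 18−6→G=0, 18−7→G=0. Hits: 0.
Heap C: need g' = 0⊕3 = 3. Options: 24−1→G=2, 24−2→G=1, 24−4→G=2, 24−8→G=1. Hits: 0.

1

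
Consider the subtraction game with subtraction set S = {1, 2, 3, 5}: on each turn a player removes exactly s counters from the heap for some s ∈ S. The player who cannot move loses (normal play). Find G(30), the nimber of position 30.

2

G(0) = 0
G(1) = mex{0} = 1
G(2) = mex{1,0} = 2
G(3) = mex{2,1,0} = 3
G(4) = mex{3,2,1} = 0
G(5) = mex{0,3,2,0} = 1
G(6) = mex{1,0,3,1} = 2
G(7) = mex{2,1,0,2} = 3
G(8) = mex{3,2,1,3} = 0
G(9) = mex{0,3,2,0} = 1
G(10) = mex{1,0,3,1} = 2
G(11) = mex{2,1,0,2} = 3
G(12) = mex{3,2,1,3} = 0
G(13) = mex{0,3,2,0} = 1
G(14) = mex{1,0,3,1} = 2
G(15) = mex{2,1,0,2} = 3
G(16) = mex{3,2,1,3} = 0
G(17) = mex{0,3,2,0} = 1
G(18) = mex{1,0,3,1} = 2
G(19) = mex{2,1,0,2} = 3
G(20) = mex{3,2,1,3} = 0
G(21) = mex{0,3,2,0} = 1
G(22) = mex{1,0,3,1} = 2
G(23) = mex{2,1,0,2} = 3
G(24) = mex{3,2,1,3} = 0
G(25) = mex{0,3,2,0} = 1
G(26) = mex{1,0,3,1} = 2
G(27) = mex{2,1,0,2} = 3
G(28) = mex{3,2,1,3} = 0
G(29) = mex{0,3,2,0} = 1
G(30) = mex{1,0,3,1} = 2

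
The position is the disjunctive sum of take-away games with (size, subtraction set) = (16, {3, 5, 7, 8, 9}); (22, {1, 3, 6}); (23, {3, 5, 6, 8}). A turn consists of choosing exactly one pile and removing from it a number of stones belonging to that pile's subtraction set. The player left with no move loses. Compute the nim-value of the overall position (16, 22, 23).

1

Pile A, S = {3, 5, 7, 8, 9}:
G(0) = 0
G(1) = mex{} = 0
G(2) = mex{} = 0
G(3) = mex{0} = 1
G(4) = mex{0} = 1
G(5) = mex{0,0} = 1
G(6) = mex{1,0} = 2
G(7) = mex{1,0,0} = 2
G(8) = mex{1,1,0,0} = 2
G(9) = mex{2,1,0,0,0} = 3
G(10) = mex{2,1,1,0,0} = 3
G(11) = mex{2,2,1,1,0} = 3
G(12) = mex{3,2,1,1,1} = 0
G(13) = mex{3,2,2,1,1} = 0
G(14) = mex{3,3,2,2,1} = 0
G(15) = mex{0,3,2,2,2} = 1
G(16) = mex{0,3,3,2,2} = 1
G_A(16) = 1.
Pile B, S = {1, 3, 6}:
G(0) = 0
G(1) = mex{0} = 1
G(2) = mex{1} = 0
G(3) = mex{0,0} = 1
G(4) = mex{1,1} = 0
G(5) = mex{0,0} = 1
G(6) = mex{1,1,0} = 2
G(7) = mex{2,0,1} = 3
G(8) = mex{3,1,0} = 2
G(9) = mex{2,2,1} = 0
G(10) = mex{0,3,0} = 1
G(11) = mex{1,2,1} = 0
G(12) = mex{0,0,2} = 1
G(13) = mex{1,1,3} = 0
G(14) = mex{0,0,2} = 1
G(15) = mex{1,1,0} = 2
G(16) = mex{2,0,1} = 3
G(17) = mex{3,1,0} = 2
G(18) = mex{2,2,1} = 0
G(19) = mex{0,3,0} = 1
G(20) = mex{1,2,1} = 0
G(21) = mex{0,0,2} = 1
G(22) = mex{1,1,3} = 0
G_B(22) = 0.
Pile C, S = {3, 5, 6, 8}:
n :  0  1  2  3  4  5  6  7  8  9 10 11 12 13 14 15 16 17 18 19 20 21 22 23
G :  0  0  0  1  1  1  2  2  2  3  3  0  0  0  1  1  1  2  2  2  3  3  0  0
G_C(23) = 0.
Combined Grundy value = 1 ⊕ 0 ⊕ 0 = 1.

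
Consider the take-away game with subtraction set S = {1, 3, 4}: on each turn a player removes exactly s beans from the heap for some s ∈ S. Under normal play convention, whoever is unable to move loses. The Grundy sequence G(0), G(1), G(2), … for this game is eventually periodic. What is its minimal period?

7

G(0) = 0
G(1) = mex{0} = 1
G(2) = mex{1} = 0
G(3) = mex{0,0} = 1
G(4) = mex{1,1,0} = 2
G(5) = mex{2,0,1} = 3
G(6) = mex{3,1,0} = 2
G(7) = mex{2,2,1} = 0
G(8) = mex{0,3,2} = 1
G(9) = mex{1,2,3} = 0
G(10) = mex{0,0,2} = 1
G(11) = mex{1,1,0} = 2
G(12) = mex{2,0,1} = 3
G(13) = mex{3,1,0} = 2
G(14) = mex{2,2,1} = 0
G(15) = mex{0,3,2} = 1
G(n+7) = G(n) holds for n = 0,…,3 (a full window of length max(S) = 4), so the sequence is purely periodic with period 7.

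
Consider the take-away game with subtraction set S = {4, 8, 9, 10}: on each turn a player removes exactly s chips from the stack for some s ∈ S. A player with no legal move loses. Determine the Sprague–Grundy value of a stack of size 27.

3

G(0) = 0
G(1) = mex{} = 0
G(2) = mex{} = 0
G(3) = mex{} = 0
G(4) = mex{0} = 1
G(5) = mex{0} = 1
G(6) = mex{0} = 1
G(7) = mex{0} = 1
G(8) = mex{1,0} = 2
G(9) = mex{1,0,0} = 2
G(10) = mex{1,0,0,0} = 2
G(11) = mex{1,0,0,0} = 2
G(12) = mex{2,1,0,0} = 3
G(13) = mex{2,1,1,0} = 3
G(14) = mex{2,1,1,1} = 0
G(15) = mex{2,1,1,1} = 0
G(16) = mex{3,2,1,1} = 0
G(17) = mex{3,2,2,1} = 0
G(18) = mex{0,2,2,2} = 1
G(19) = mex{0,2,2,2} = 1
G(20) = mex{0,3,2,2} = 1
G(21) = mex{0,3,3,2} = 1
G(22) = mex{1,0,3,3} = 2
G(23) = mex{1,0,0,3} = 2
G(24) = mex{1,0,0,0} = 2
G(25) = mex{1,0,0,0} = 2
G(26) = mex{2,1,0,0} = 3
G(27) = mex{2,1,1,0} = 3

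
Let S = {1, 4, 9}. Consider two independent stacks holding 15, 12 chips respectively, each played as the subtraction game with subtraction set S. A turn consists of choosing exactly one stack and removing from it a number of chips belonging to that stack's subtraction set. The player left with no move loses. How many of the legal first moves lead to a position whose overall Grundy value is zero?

0

All stacks use S = {1, 4, 9}:
G(0) = 0
G(1) = mex{0} = 1
G(2) = mex{1} = 0
G(3) = mex{0} = 1
G(4) = mex{1,0} = 2
G(5) = mex{2,1} = 0
G(6) = mex{0,0} = 1
G(7) = mex{1,1} = 0
G(8) = mex{0,2} = 1
G(9) = mex{1,0,0} = 2
G(10) = mex{2,1,1} = 0
G(11) = mex{0,0,0} = 1
G(12) = mex{1,1,1} = 0
G(13) = mex{0,2,2} = 1
G(14) = mex{1,0,0} = 2
G(15) = mex{2,1,1} = 0
Stack A: G(15) = 0.
Stack B: G(12) = 0.
Combined Grundy value = 0 ⊕ 0 = 0.
A winning move leaves total XOR = 0, i.e. changes one component's Grundy value g to g ⊕ X where X is the current total.
Stack A: target g' = 0⊕0 = 0, but every legal move changes the Grundy value (mex property), so 0 moves.
Stack B: target g' = 0⊕0 = 0, but every legal move changes the Grundy value (mex property), so 0 moves.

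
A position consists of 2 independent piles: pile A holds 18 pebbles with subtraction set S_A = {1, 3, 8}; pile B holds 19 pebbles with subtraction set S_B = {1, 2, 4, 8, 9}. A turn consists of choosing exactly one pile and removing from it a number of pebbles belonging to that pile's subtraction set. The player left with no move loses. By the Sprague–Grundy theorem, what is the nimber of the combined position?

Pile A, S = {1, 3, 8}:
n :  0  1  2  3  4  5  6  7  8  9 10 11 12 13 14 15 16 17 18
G :  0  1  0  1  0  1  0  1  2  3  2  0  1  0  1  0  1  0  1
G_A(18) = 1.
Pile B, S = {1, 2, 4, 8, 9}:
G(0) = 0
G(1) = mex{0} = 1
G(2) = mex{1,0} = 2
G(3) = mex{2,1} = 0
G(4) = mex{0,2,0} = 1
G(5) = mex{1,0,1} = 2
G(6) = mex{2,1,2} = 0
G(7) = mex{0,2,0} = 1
G(8) = mex{1,0,1,0} = 2
G(9) = mex{2,1,2,1,0} = 3
G(10) = mex{3,2,0,2,1} = 4
G(11) = mex{4,3,1,0,2} = 5
G(12) = mex{5,4,2,1,0} = 3
G(13) = mex{3,5,3,2,1} = 0
G(14) = mex{0,3,4,0,2} = 1
G(15) = mex{1,0,5,1,0} = 2
G(16) = mex{2,1,3,2,1} = 0
G(17) = mex{0,2,0,3,2} = 1
G(18) = mex{1,0,1,4,3} = 2
G(19) = mex{2,1,2,5,4} = 0
G_B(19) = 0.
Combined Grundy value = 1 ⊕ 0 = 1.

1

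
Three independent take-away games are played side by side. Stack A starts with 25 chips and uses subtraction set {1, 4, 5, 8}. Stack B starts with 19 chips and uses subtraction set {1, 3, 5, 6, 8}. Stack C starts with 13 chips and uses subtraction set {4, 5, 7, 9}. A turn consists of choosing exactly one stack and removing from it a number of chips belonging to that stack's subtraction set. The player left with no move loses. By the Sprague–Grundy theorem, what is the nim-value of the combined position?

Stack A, S = {1, 4, 5, 8}:
G(0) = 0
G(1) = mex{0} = 1
G(2) = mex{1} = 0
G(3) = mex{0} = 1
G(4) = mex{1,0} = 2
G(5) = mex{2,1,0} = 3
G(6) = mex{3,0,1} = 2
G(7) = mex{2,1,0} = 3
G(8) = mex{3,2,1,0} = 4
G(9) = mex{4,3,2,1} = 0
G(10) = mex{0,2,3,0} = 1
G(11) = mex{1,3,2,1} = 0
G(12) = mex{0,4,3,2} = 1
G(13) = mex{1,0,4,3} = 2
G(14) = mex{2,1,0,2} = 3
G(15) = mex{3,0,1,3} = 2
G(16) = mex{2,1,0,4} = 3
G(17) = mex{3,2,1,0} = 4
G(18) = mex{4,3,2,1} = 0
G(19) = mex{0,2,3,0} = 1
G(20) = mex{1,3,2,1} = 0
G(21) = mex{0,4,3,2} = 1
G(22) = mex{1,0,4,3} = 2
G(23) = mex{2,1,0,2} = 3
G(24) = mex{3,0,1,3} = 2
G(25) = mex{2,1,0,4} = 3
G_A(25) = 3.
Stack B, S = {1, 3, 5, 6, 8}:
G(0) = 0
G(1) = mex{0} = 1
G(2) = mex{1} = 0
G(3) = mex{0,0} = 1
G(4) = mex{1,1} = 0
G(5) = mex{0,0,0} = 1
G(6) = mex{1,1,1,0} = 2
G(7) = mex{2,0,0,1} = 3
G(8) = mex{3,1,1,0,0} = 2
G(9) = mex{2,2,0,1,1} = 3
G(10) = mex{3,3,1,0,0} = 2
G(11) = mex{2,2,2,1,1} = 0
G(12) = mex{0,3,3,2,0} = 1
G(13) = mex{1,2,2,3,1} = 0
G(14) = mex{0,0,3,2,2} = 1
G(15) = mex{1,1,2,3,3} = 0
G(16) = mex{0,0,0,2,2} = 1
G(17) = mex{1,1,1,0,3} = 2
G(18) = mex{2,0,0,1,2} = 3
G(19) = mex{3,1,1,0,0} = 2
G_B(19) = 2.
Stack C, S = {4, 5, 7, 9}:
n :  0  1  2  3  4  5  6  7  8  9 10 11 12 13
G :  0  0  0  0  1  1  1  1  2  2  2  2  3  0
G_C(13) = 0.
Combined Grundy value = 3 ⊕ 2 ⊕ 0 = 1.

1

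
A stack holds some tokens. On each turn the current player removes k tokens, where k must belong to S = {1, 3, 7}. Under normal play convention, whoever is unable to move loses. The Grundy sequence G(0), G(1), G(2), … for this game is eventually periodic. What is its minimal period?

n :  0  1  2  3  4  5  6  7  8  9 10 11 12 13 14
G :  0  1  0  1  0  1  0  1  0  1  0  1  0  1  0
G(n+2) = G(n) holds for n = 0,…,6 (a full window of length max(S) = 7), so the sequence is purely periodic with period 2.

2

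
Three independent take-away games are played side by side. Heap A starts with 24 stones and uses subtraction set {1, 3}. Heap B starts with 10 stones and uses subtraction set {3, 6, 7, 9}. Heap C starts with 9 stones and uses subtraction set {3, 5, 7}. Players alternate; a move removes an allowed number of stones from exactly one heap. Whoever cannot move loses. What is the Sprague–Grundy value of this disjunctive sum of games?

0

Heap A, S = {1, 3}:
G(0) = 0
G(1) = mex{0} = 1
G(2) = mex{1} = 0
G(3) = mex{0,0} = 1
G(4) = mex{1,1} = 0
G(5) = mex{0,0} = 1
G(6) = mex{1,1} = 0
G(7) = mex{0,0} = 1
G(8) = mex{1,1} = 0
G(9) = mex{0,0} = 1
G(10) = mex{1,1} = 0
G(11) = mex{0,0} = 1
G(12) = mex{1,1} = 0
G(13) = mex{0,0} = 1
G(14) = mex{1,1} = 0
G(15) = mex{0,0} = 1
G(16) = mex{1,1} = 0
G(17) = mex{0,0} = 1
G(18) = mex{1,1} = 0
G(19) = mex{0,0} = 1
G(20) = mex{1,1} = 0
G(21) = mex{0,0} = 1
G(22) = mex{1,1} = 0
G(23) = mex{0,0} = 1
G(24) = mex{1,1} = 0
G_A(24) = 0.
Heap B, S = {3, 6, 7, 9}:
G(0) = 0
G(1) = mex{} = 0
G(2) = mex{} = 0
G(3) = mex{0} = 1
G(4) = mex{0} = 1
G(5) = mex{0} = 1
G(6) = mex{1,0} = 2
G(7) = mex{1,0,0} = 2
G(8) = mex{1,0,0} = 2
G(9) = mex{2,1,0,0} = 3
G(10) = mex{2,1,1,0} = 3
G_B(10) = 3.
Heap C, S = {3, 5, 7}:
G(0) = 0
G(1) = mex{} = 0
G(2) = mex{} = 0
G(3) = mex{0} = 1
G(4) = mex{0} = 1
G(5) = mex{0,0} = 1
G(6) = mex{1,0} = 2
G(7) = mex{1,0,0} = 2
G(8) = mex{1,1,0} = 2
G(9) = mex{2,1,0} = 3
G_C(9) = 3.
Combined Grundy value = 0 ⊕ 3 ⊕ 3 = 0.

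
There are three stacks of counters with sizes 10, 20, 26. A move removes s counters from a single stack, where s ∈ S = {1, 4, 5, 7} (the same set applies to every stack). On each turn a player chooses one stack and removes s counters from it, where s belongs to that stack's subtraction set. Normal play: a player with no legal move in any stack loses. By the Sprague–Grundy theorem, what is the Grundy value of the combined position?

All stacks use S = {1, 4, 5, 7}:
n :  0  1  2  3  4  5  6  7  8  9 10 11 12 13 14 15 16 17 18 19 20 21 22 23 24 25 26
G :  0  1  0  1  2  3  2  3  0  1  0  1  2  3  2  3  0  1  0  1  2  3  2  3  0  1  0
Stack A: G(10) = 0.
Stack B: G(20) = 2.
Stack C: G(26) = 0.
Combined Grundy value = 0 ⊕ 2 ⊕ 0 = 2.

2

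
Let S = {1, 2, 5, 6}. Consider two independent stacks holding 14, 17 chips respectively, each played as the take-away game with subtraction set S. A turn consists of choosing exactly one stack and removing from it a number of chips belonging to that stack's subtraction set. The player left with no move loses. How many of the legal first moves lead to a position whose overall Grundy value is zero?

0

All stacks use S = {1, 2, 5, 6}:
G(0) = 0
G(1) = mex{0} = 1
G(2) = mex{1,0} = 2
G(3) = mex{2,1} = 0
G(4) = mex{0,2} = 1
G(5) = mex{1,0,0} = 2
G(6) = mex{2,1,1,0} = 3
G(7) = mex{3,2,2,1} = 0
G(8) = mex{0,3,0,2} = 1
G(9) = mex{1,0,1,0} = 2
G(10) = mex{2,1,2,1} = 0
G(11) = mex{0,2,3,2} = 1
G(12) = mex{1,0,0,3} = 2
G(13) = mex{2,1,1,0} = 3
G(14) = mex{3,2,2,1} = 0
G(15) = mex{0,3,0,2} = 1
G(16) = mex{1,0,1,0} = 2
G(17) = mex{2,1,2,1} = 0
Stack A: G(14) = 0.
Stack B: G(17) = 0.
Combined Grundy value = 0 ⊕ 0 = 0.
A winning move leaves total XOR = 0, i.e. changes one component's Grundy value g to g ⊕ X where X is the current total.
Stack A: target g' = 0⊕0 = 0, but every legal move changes the Grundy value (mex property), so 0 moves.
Stack B: target g' = 0⊕0 = 0, but every legal move changes the Grundy value (mex property), so 0 moves.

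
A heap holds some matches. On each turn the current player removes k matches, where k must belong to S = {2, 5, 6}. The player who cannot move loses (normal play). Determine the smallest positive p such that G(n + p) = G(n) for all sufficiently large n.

11

G(0) = 0
G(1) = mex{} = 0
G(2) = mex{0} = 1
G(3) = mex{0} = 1
G(4) = mex{1} = 0
G(5) = mex{1,0} = 2
G(6) = mex{0,0,0} = 1
G(7) = mex{2,1,0} = 3
G(8) = mex{1,1,1} = 0
G(9) = mex{3,0,1} = 2
G(10) = mex{0,2,0} = 1
G(11) = mex{2,1,2} = 0
G(12) = mex{1,3,1} = 0
G(13) = mex{0,0,3} = 1
G(14) = mex{0,2,0} = 1
G(15) = mex{1,1,2} = 0
G(16) = mex{1,0,1} = 2
G(17) = mex{0,0,0} = 1
G(18) = mex{2,1,0} = 3
G(19) = mex{1,1,1} = 0
G(20) = mex{3,0,1} = 2
G(21) = mex{0,2,0} = 1
G(22) = mex{2,1,2} = 0
G(23) = mex{1,3,1} = 0
G(n+11) = G(n) holds for n = 0,…,5 (a full window of length max(S) = 6), so the sequence is purely periodic with period 11.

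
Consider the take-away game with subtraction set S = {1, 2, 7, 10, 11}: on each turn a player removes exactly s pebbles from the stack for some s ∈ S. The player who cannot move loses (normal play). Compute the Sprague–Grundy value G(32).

2

G(0) = 0
G(1) = mex{0} = 1
G(2) = mex{1,0} = 2
G(3) = mex{2,1} = 0
G(4) = mex{0,2} = 1
G(5) = mex{1,0} = 2
G(6) = mex{2,1} = 0
G(7) = mex{0,2,0} = 1
G(8) = mex{1,0,1} = 2
G(9) = mex{2,1,2} = 0
G(10) = mex{0,2,0,0} = 1
G(11) = mex{1,0,1,1,0} = 2
G(12) = mex{2,1,2,2,1} = 0
G(13) = mex{0,2,0,0,2} = 1
G(14) = mex{1,0,1,1,0} = 2
G(15) = mex{2,1,2,2,1} = 0
G(16) = mex{0,2,0,0,2} = 1
G(17) = mex{1,0,1,1,0} = 2
G(18) = mex{2,1,2,2,1} = 0
G(19) = mex{0,2,0,0,2} = 1
G(20) = mex{1,0,1,1,0} = 2
G(21) = mex{2,1,2,2,1} = 0
G(22) = mex{0,2,0,0,2} = 1
G(23) = mex{1,0,1,1,0} = 2
G(24) = mex{2,1,2,2,1} = 0
G(25) = mex{0,2,0,0,2} = 1
G(26) = mex{1,0,1,1,0} = 2
G(27) = mex{2,1,2,2,1} = 0
G(28) = mex{0,2,0,0,2} = 1
G(29) = mex{1,0,1,1,0} = 2
G(30) = mex{2,1,2,2,1} = 0
G(31) = mex{0,2,0,0,2} = 1
G(32) = mex{1,0,1,1,0} = 2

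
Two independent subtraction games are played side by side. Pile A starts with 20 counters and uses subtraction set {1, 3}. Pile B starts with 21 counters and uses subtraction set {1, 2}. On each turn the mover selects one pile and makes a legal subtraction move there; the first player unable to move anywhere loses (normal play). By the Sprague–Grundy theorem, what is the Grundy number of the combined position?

Pile A, S = {1, 3}:
n :  0  1  2  3  4  5  6  7  8  9 10 11 12 13 14 15 16 17 18 19 20
G :  0  1  0  1  0  1  0  1  0  1  0  1  0  1  0  1  0  1  0  1  0
G_A(20) = 0.
Pile B, S = {1, 2}:
G(0) = 0
G(1) = mex{0} = 1
G(2) = mex{1,0} = 2
G(3) = mex{2,1} = 0
G(4) = mex{0,2} = 1
G(5) = mex{1,0} = 2
G(6) = mex{2,1} = 0
G(7) = mex{0,2} = 1
G(8) = mex{1,0} = 2
G(9) = mex{2,1} = 0
G(10) = mex{0,2} = 1
G(11) = mex{1,0} = 2
G(12) = mex{2,1} = 0
G(13) = mex{0,2} = 1
G(14) = mex{1,0} = 2
G(15) = mex{2,1} = 0
G(16) = mex{0,2} = 1
G(17) = mex{1,0} = 2
G(18) = mex{2,1} = 0
G(19) = mex{0,2} = 1
G(20) = mex{1,0} = 2
G(21) = mex{2,1} = 0
G_B(21) = 0.
Combined Grundy value = 0 ⊕ 0 = 0.

0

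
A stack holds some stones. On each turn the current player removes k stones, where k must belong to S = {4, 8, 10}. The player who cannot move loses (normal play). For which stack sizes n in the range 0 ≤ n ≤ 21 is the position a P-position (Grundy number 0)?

0, 1, 2, 3, 14, 15, 16, 17

G(0) = 0
G(1) = mex{} = 0
G(2) = mex{} = 0
G(3) = mex{} = 0
G(4) = mex{0} = 1
G(5) = mex{0} = 1
G(6) = mex{0} = 1
G(7) = mex{0} = 1
G(8) = mex{1,0} = 2
G(9) = mex{1,0} = 2
G(10) = mex{1,0,0} = 2
G(11) = mex{1,0,0} = 2
G(12) = mex{2,1,0} = 3
G(13) = mex{2,1,0} = 3
G(14) = mex{2,1,1} = 0
G(15) = mex{2,1,1} = 0
G(16) = mex{3,2,1} = 0
G(17) = mex{3,2,1} = 0
G(18) = mex{0,2,2} = 1
G(19) = mex{0,2,2} = 1
G(20) = mex{0,3,2} = 1
G(21) = mex{0,3,2} = 1
P-positions are exactly the n with G(n) = 0.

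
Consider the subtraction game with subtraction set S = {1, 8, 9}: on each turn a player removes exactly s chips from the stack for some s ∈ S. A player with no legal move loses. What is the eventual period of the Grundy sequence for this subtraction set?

G(0) = 0
G(1) = mex{0} = 1
G(2) = mex{1} = 0
G(3) = mex{0} = 1
G(4) = mex{1} = 0
G(5) = mex{0} = 1
G(6) = mex{1} = 0
G(7) = mex{0} = 1
G(8) = mex{1,0} = 2
G(9) = mex{2,1,0} = 3
G(10) = mex{3,0,1} = 2
G(11) = mex{2,1,0} = 3
G(12) = mex{3,0,1} = 2
G(13) = mex{2,1,0} = 3
G(14) = mex{3,0,1} = 2
G(15) = mex{2,1,0} = 3
G(16) = mex{3,2,1} = 0
G(17) = mex{0,3,2} = 1
G(18) = mex{1,2,3} = 0
G(19) = mex{0,3,2} = 1
G(20) = mex{1,2,3} = 0
G(21) = mex{0,3,2} = 1
G(22) = mex{1,2,3} = 0
G(23) = mex{0,3,2} = 1
G(24) = mex{1,0,3} = 2
G(25) = mex{2,1,0} = 3
G(26) = mex{3,0,1} = 2
G(27) = mex{2,1,0} = 3
G(28) = mex{3,0,1} = 2
G(29) = mex{2,1,0} = 3
G(30) = mex{3,0,1} = 2
G(31) = mex{2,1,0} = 3
G(32) = mex{3,2,1} = 0
G(33) = mex{0,3,2} = 1
G(n+16) = G(n) holds for n = 0,…,8 (a full window of length max(S) = 9), so the sequence is purely periodic with period 16.

16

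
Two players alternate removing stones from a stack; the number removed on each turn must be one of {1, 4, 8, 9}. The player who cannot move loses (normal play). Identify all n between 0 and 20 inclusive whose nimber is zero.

0, 2, 5, 7, 12, 17, 19

G(0) = 0
G(1) = mex{0} = 1
G(2) = mex{1} = 0
G(3) = mex{0} = 1
G(4) = mex{1,0} = 2
G(5) = mex{2,1} = 0
G(6) = mex{0,0} = 1
G(7) = mex{1,1} = 0
G(8) = mex{0,2,0} = 1
G(9) = mex{1,0,1,0} = 2
G(10) = mex{2,1,0,1} = 3
G(11) = mex{3,0,1,0} = 2
G(12) = mex{2,1,2,1} = 0
G(13) = mex{0,2,0,2} = 1
G(14) = mex{1,3,1,0} = 2
G(15) = mex{2,2,0,1} = 3
G(16) = mex{3,0,1,0} = 2
G(17) = mex{2,1,2,1} = 0
G(18) = mex{0,2,3,2} = 1
G(19) = mex{1,3,2,3} = 0
G(20) = mex{0,2,0,2} = 1
P-positions are exactly the n with G(n) = 0.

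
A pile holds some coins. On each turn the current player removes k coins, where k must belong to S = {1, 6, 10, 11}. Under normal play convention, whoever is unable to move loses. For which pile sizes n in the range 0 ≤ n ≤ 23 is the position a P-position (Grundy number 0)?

n :  0  1  2  3  4  5  6  7  8  9 10 11 12 13 14 15 16 17 18 19 20 21 22 23
G :  0  1  0  1  0  1  2  0  1  0  1  2  3  2  3  2  0  1  2  3  2  0  1  0
P-positions are exactly the n with G(n) = 0.

0, 2, 4, 7, 9, 16, 21, 23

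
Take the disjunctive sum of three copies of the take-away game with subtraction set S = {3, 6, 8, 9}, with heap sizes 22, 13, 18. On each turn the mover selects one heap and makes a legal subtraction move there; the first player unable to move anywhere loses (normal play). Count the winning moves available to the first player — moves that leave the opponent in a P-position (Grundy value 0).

5

All heaps use S = {3, 6, 8, 9}:
G(0) = 0
G(1) = mex{} = 0
G(2) = mex{} = 0
G(3) = mex{0} = 1
G(4) = mex{0} = 1
G(5) = mex{0} = 1
G(6) = mex{1,0} = 2
G(7) = mex{1,0} = 2
G(8) = mex{1,0,0} = 2
G(9) = mex{2,1,0,0} = 3
G(10) = mex{2,1,0,0} = 3
G(11) = mex{2,1,1,0} = 3
G(12) = mex{3,2,1,1} = 0
G(13) = mex{3,2,1,1} = 0
G(14) = mex{3,2,2,1} = 0
G(15) = mex{0,3,2,2} = 1
G(16) = mex{0,3,2,2} = 1
G(17) = mex{0,3,3,2} = 1
G(18) = mex{1,0,3,3} = 2
G(19) = mex{1,0,3,3} = 2
G(20) = mex{1,0,0,3} = 2
G(21) = mex{2,1,0,0} = 3
G(22) = mex{2,1,0,0} = 3
Heap A: G(22) = 3.
Heap B: G(13) = 0.
Heap C: G(18) = 2.
Combined Grundy value = 3 ⊕ 0 ⊕ 2 = 1.
A winning move leaves total XOR = 0, i.e. changes one component's Grundy value g to g ⊕ X where X is the current total.
Heap A: need g' = 3⊕1 = 2. Options: 22−3→G=2, 22−6→G=1, 22−8→G=0, 22−9→G=0. Hits: 1.
Heap B: need g' = 0⊕1 = 1. Options: 13−3→G=3, 13−6→G=2, 13−8→G=1, 13−9→G=1. Hits: 2.
Heap C: need g' = 2⊕1 = 3. Options: 18−3→G=1, 18−6→G=0, 18−8→G=3, 18−9→G=3. Hits: 2.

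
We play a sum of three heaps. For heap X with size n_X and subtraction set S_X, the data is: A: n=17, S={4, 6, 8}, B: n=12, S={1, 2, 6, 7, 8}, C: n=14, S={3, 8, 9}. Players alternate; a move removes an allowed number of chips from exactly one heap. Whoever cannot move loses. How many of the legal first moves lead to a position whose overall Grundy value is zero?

4

Heap A, S = {4, 6, 8}:
n :  0  1  2  3  4  5  6  7  8  9 10 11 12 13 14 15 16 17
G :  0  0  0  0  1  1  1  1  2  2  2  2  0  0  0  0  1  1
G_A(17) = 1.
Heap B, S = {1, 2, 6, 7, 8}:
G(0) = 0
G(1) = mex{0} = 1
G(2) = mex{1,0} = 2
G(3) = mex{2,1} = 0
G(4) = mex{0,2} = 1
G(5) = mex{1,0} = 2
G(6) = mex{2,1,0} = 3
G(7) = mex{3,2,1,0} = 4
G(8) = mex{4,3,2,1,0} = 5
G(9) = mex{5,4,0,2,1} = 3
G(10) = mex{3,5,1,0,2} = 4
G(11) = mex{4,3,2,1,0} = 5
G(12) = mex{5,4,3,2,1} = 0
G_B(12) = 0.
Heap C, S = {3, 8, 9}:
G(0) = 0
G(1) = mex{} = 0
G(2) = mex{} = 0
G(3) = mex{0} = 1
G(4) = mex{0} = 1
G(5) = mex{0} = 1
G(6) = mex{1} = 0
G(7) = mex{1} = 0
G(8) = mex{1,0} = 2
G(9) = mex{0,0,0} = 1
G(10) = mex{0,0,0} = 1
G(11) = mex{2,1,0} = 3
G(12) = mex{1,1,1} = 0
G(13) = mex{1,1,1} = 0
G(14) = mex{3,0,1} = 2
G_C(14) = 2.
Combined Grundy value = 1 ⊕ 0 ⊕ 2 = 3.
A winning move leaves total XOR = 0, i.e. changes one component's Grundy value g to g ⊕ X where X is the current total.
Heap A: need g' = 1⊕3 = 2. Options: 17−4→G=0, 17−6→G=2, 17−8→G=2. Hits: 2.
Heap B: need g' = 0⊕3 = 3. Options: 12−1→G=5, 12−2→G=4, 12−6→G=3, 12−7→G=2, 12−8→G=1. Hits: 1.
Heap C: need g' = 2⊕3 = 1. Options: 14−3→G=3, 14−8→G=0, 14−9→G=1. Hits: 1.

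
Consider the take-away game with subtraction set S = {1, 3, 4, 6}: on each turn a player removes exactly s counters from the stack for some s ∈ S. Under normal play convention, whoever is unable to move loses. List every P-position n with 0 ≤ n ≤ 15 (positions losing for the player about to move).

0, 2, 7, 9, 14

G(0) = 0
G(1) = mex{0} = 1
G(2) = mex{1} = 0
G(3) = mex{0,0} = 1
G(4) = mex{1,1,0} = 2
G(5) = mex{2,0,1} = 3
G(6) = mex{3,1,0,0} = 2
G(7) = mex{2,2,1,1} = 0
G(8) = mex{0,3,2,0} = 1
G(9) = mex{1,2,3,1} = 0
G(10) = mex{0,0,2,2} = 1
G(11) = mex{1,1,0,3} = 2
G(12) = mex{2,0,1,2} = 3
G(13) = mex{3,1,0,0} = 2
G(14) = mex{2,2,1,1} = 0
G(15) = mex{0,3,2,0} = 1
P-positions are exactly the n with G(n) = 0.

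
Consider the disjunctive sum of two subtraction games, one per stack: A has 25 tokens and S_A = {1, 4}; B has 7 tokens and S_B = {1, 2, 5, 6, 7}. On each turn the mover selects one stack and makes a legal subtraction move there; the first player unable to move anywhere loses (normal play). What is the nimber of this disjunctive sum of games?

Stack A, S = {1, 4}:
G(0) = 0
G(1) = mex{0} = 1
G(2) = mex{1} = 0
G(3) = mex{0} = 1
G(4) = mex{1,0} = 2
G(5) = mex{2,1} = 0
G(6) = mex{0,0} = 1
G(7) = mex{1,1} = 0
G(8) = mex{0,2} = 1
G(9) = mex{1,0} = 2
G(10) = mex{2,1} = 0
G(11) = mex{0,0} = 1
G(12) = mex{1,1} = 0
G(13) = mex{0,2} = 1
G(14) = mex{1,0} = 2
G(15) = mex{2,1} = 0
G(16) = mex{0,0} = 1
G(17) = mex{1,1} = 0
G(18) = mex{0,2} = 1
G(19) = mex{1,0} = 2
G(20) = mex{2,1} = 0
G(21) = mex{0,0} = 1
G(22) = mex{1,1} = 0
G(23) = mex{0,2} = 1
G(24) = mex{1,0} = 2
G(25) = mex{2,1} = 0
G_A(25) = 0.
Stack B, S = {1, 2, 5, 6, 7}:
G(0) = 0
G(1) = mex{0} = 1
G(2) = mex{1,0} = 2
G(3) = mex{2,1} = 0
G(4) = mex{0,2} = 1
G(5) = mex{1,0,0} = 2
G(6) = mex{2,1,1,0} = 3
G(7) = mex{3,2,2,1,0} = 4
G_B(7) = 4.
Combined Grundy value = 0 ⊕ 4 = 4.

4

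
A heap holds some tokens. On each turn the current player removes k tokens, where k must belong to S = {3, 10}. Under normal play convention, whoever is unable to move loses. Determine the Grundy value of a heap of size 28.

n :  0  1  2  3  4  5  6  7  8  9 10 11 12 13 14 15 16 17 18 19 20 21 22 23 24 25 26 27 28
G :  0  0  0  1  1  1  0  0  0  1  1  1  2  0  0  0  1  1  1  0  0  0  1  1  1  2  0  0  0

0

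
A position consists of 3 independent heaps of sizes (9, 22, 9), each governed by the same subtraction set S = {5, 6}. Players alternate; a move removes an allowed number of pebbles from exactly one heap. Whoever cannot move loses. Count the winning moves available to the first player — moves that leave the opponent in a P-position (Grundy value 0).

All heaps use S = {5, 6}:
G(0) = 0
G(1) = mex{} = 0
G(2) = mex{} = 0
G(3) = mex{} = 0
G(4) = mex{} = 0
G(5) = mex{0} = 1
G(6) = mex{0,0} = 1
G(7) = mex{0,0} = 1
G(8) = mex{0,0} = 1
G(9) = mex{0,0} = 1
G(10) = mex{1,0} = 2
G(11) = mex{1,1} = 0
G(12) = mex{1,1} = 0
G(13) = mex{1,1} = 0
G(14) = mex{1,1} = 0
G(15) = mex{2,1} = 0
G(16) = mex{0,2} = 1
G(17) = mex{0,0} = 1
G(18) = mex{0,0} = 1
G(19) = mex{0,0} = 1
G(20) = mex{0,0} = 1
G(21) = mex{1,0} = 2
G(22) = mex{1,1} = 0
Heap A: G(9) = 1.
Heap B: G(22) = 0.
Heap C: G(9) = 1.
Combined Grundy value = 1 ⊕ 0 ⊕ 1 = 0.
A winning move leaves total XOR = 0, i.e. changes one component's Grundy value g to g ⊕ X where X is the current total.
Heap A: target g' = 1⊕0 = 1, but every legal move changes the Grundy value (mex property), so 0 moves.
Heap B: target g' = 0⊕0 = 0, but every legal move changes the Grundy value (mex property), so 0 moves.
Heap C: target g' = 1⊕0 = 1, but every legal move changes the Grundy value (mex property), so 0 moves.

0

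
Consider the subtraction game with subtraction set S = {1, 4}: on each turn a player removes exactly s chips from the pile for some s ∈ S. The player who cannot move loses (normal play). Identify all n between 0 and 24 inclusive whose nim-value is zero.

n :  0  1  2  3  4  5  6  7  8  9 10 11 12 13 14 15 16 17 18 19 20 21 22 23 24
G :  0  1  0  1  2  0  1  0  1  2  0  1  0  1  2  0  1  0  1  2  0  1  0  1  2
P-positions are exactly the n with G(n) = 0.

0, 2, 5, 7, 10, 12, 15, 17, 20, 22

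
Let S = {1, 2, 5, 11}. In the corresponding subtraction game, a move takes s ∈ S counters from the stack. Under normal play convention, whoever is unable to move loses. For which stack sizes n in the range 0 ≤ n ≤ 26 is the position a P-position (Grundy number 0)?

0, 3, 6, 9, 12, 15, 18, 21, 24

G(0) = 0
G(1) = mex{0} = 1
G(2) = mex{1,0} = 2
G(3) = mex{2,1} = 0
G(4) = mex{0,2} = 1
G(5) = mex{1,0,0} = 2
G(6) = mex{2,1,1} = 0
G(7) = mex{0,2,2} = 1
G(8) = mex{1,0,0} = 2
G(9) = mex{2,1,1} = 0
G(10) = mex{0,2,2} = 1
G(11) = mex{1,0,0,0} = 2
G(12) = mex{2,1,1,1} = 0
G(13) = mex{0,2,2,2} = 1
G(14) = mex{1,0,0,0} = 2
G(15) = mex{2,1,1,1} = 0
G(16) = mex{0,2,2,2} = 1
G(17) = mex{1,0,0,0} = 2
G(18) = mex{2,1,1,1} = 0
G(19) = mex{0,2,2,2} = 1
G(20) = mex{1,0,0,0} = 2
G(21) = mex{2,1,1,1} = 0
G(22) = mex{0,2,2,2} = 1
G(23) = mex{1,0,0,0} = 2
G(24) = mex{2,1,1,1} = 0
G(25) = mex{0,2,2,2} = 1
G(26) = mex{1,0,0,0} = 2
P-positions are exactly the n with G(n) = 0.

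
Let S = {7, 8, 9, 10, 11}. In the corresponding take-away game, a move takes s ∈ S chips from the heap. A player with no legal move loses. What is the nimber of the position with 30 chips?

1

G(0) = 0
G(1) = mex{} = 0
G(2) = mex{} = 0
G(3) = mex{} = 0
G(4) = mex{} = 0
G(5) = mex{} = 0
G(6) = mex{} = 0
G(7) = mex{0} = 1
G(8) = mex{0,0} = 1
G(9) = mex{0,0,0} = 1
G(10) = mex{0,0,0,0} = 1
G(11) = mex{0,0,0,0,0} = 1
G(12) = mex{0,0,0,0,0} = 1
G(13) = mex{0,0,0,0,0} = 1
G(14) = mex{1,0,0,0,0} = 2
G(15) = mex{1,1,0,0,0} = 2
G(16) = mex{1,1,1,0,0} = 2
G(17) = mex{1,1,1,1,0} = 2
G(18) = mex{1,1,1,1,1} = 0
G(19) = mex{1,1,1,1,1} = 0
G(20) = mex{1,1,1,1,1} = 0
G(21) = mex{2,1,1,1,1} = 0
G(22) = mex{2,2,1,1,1} = 0
G(23) = mex{2,2,2,1,1} = 0
G(24) = mex{2,2,2,2,1} = 0
G(25) = mex{0,2,2,2,2} = 1
G(26) = mex{0,0,2,2,2} = 1
G(27) = mex{0,0,0,2,2} = 1
G(28) = mex{0,0,0,0,2} = 1
G(29) = mex{0,0,0,0,0} = 1
G(30) = mex{0,0,0,0,0} = 1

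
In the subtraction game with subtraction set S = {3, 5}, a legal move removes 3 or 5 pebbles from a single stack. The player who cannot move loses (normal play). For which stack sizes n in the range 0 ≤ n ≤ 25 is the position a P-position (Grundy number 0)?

G(0) = 0
G(1) = mex{} = 0
G(2) = mex{} = 0
G(3) = mex{0} = 1
G(4) = mex{0} = 1
G(5) = mex{0,0} = 1
G(6) = mex{1,0} = 2
G(7) = mex{1,0} = 2
G(8) = mex{1,1} = 0
G(9) = mex{2,1} = 0
G(10) = mex{2,1} = 0
G(11) = mex{0,2} = 1
G(12) = mex{0,2} = 1
G(13) = mex{0,0} = 1
G(14) = mex{1,0} = 2
G(15) = mex{1,0} = 2
G(16) = mex{1,1} = 0
G(17) = mex{2,1} = 0
G(18) = mex{2,1} = 0
G(19) = mex{0,2} = 1
G(20) = mex{0,2} = 1
G(21) = mex{0,0} = 1
G(22) = mex{1,0} = 2
G(23) = mex{1,0} = 2
G(24) = mex{1,1} = 0
G(25) = mex{2,1} = 0
P-positions are exactly the n with G(n) = 0.

0, 1, 2, 8, 9, 10, 16, 17, 18, 24, 25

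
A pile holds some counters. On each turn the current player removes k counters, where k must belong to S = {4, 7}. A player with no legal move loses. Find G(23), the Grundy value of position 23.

0

n :  0  1  2  3  4  5  6  7  8  9 10 11 12 13 14 15 16 17 18 19 20 21 22 23
G :  0  0  0  0  1  1  1  1  2  2  2  0  0  0  0  1  1  1  1  2  2  2  0  0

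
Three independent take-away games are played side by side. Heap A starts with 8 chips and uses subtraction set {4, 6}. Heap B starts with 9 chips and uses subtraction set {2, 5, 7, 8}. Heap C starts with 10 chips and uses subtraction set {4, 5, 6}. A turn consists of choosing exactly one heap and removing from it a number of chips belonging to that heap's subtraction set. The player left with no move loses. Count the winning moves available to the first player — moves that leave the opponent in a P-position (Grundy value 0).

Heap A, S = {4, 6}:
G(0) = 0
G(1) = mex{} = 0
G(2) = mex{} = 0
G(3) = mex{} = 0
G(4) = mex{0} = 1
G(5) = mex{0} = 1
G(6) = mex{0,0} = 1
G(7) = mex{0,0} = 1
G(8) = mex{1,0} = 2
G_A(8) = 2.
Heap B, S = {2, 5, 7, 8}:
n : 0 1 2 3 4 5 6 7 8 9
G : 0 0 1 1 0 2 1 3 2 2
G_B(9) = 2.
Heap C, S = {4, 5, 6}:
G(0) = 0
G(1) = mex{} = 0
G(2) = mex{} = 0
G(3) = mex{} = 0
G(4) = mex{0} = 1
G(5) = mex{0,0} = 1
G(6) = mex{0,0,0} = 1
G(7) = mex{0,0,0} = 1
G(8) = mex{1,0,0} = 2
G(9) = mex{1,1,0} = 2
G(10) = mex{1,1,1} = 0
G_C(10) = 0.
Combined Grundy value = 2 ⊕ 2 ⊕ 0 = 0.
A winning move leaves total XOR = 0, i.e. changes one component's Grundy value g to g ⊕ X where X is the current total.
Heap A: target g' = 2⊕0 = 2, but every legal move changes the Grundy value (mex property), so 0 moves.
Heap B: target g' = 2⊕0 = 2, but every legal move changes the Grundy value (mex property), so 0 moves.
Heap C: target g' = 0⊕0 = 0, but every legal move changes the Grundy value (mex property), so 0 moves.

0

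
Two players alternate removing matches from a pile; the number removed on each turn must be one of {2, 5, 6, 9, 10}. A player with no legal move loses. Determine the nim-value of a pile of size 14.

1

n :  0  1  2  3  4  5  6  7  8  9 10 11 12 13 14
G :  0  0  1  1  0  2  1  3  0  2  1  3  0  2  1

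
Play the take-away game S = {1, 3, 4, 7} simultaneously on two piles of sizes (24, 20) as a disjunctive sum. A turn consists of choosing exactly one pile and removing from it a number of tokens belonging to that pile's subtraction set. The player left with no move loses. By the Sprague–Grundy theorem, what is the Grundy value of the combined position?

All piles use S = {1, 3, 4, 7}:
G(0) = 0
G(1) = mex{0} = 1
G(2) = mex{1} = 0
G(3) = mex{0,0} = 1
G(4) = mex{1,1,0} = 2
G(5) = mex{2,0,1} = 3
G(6) = mex{3,1,0} = 2
G(7) = mex{2,2,1,0} = 3
G(8) = mex{3,3,2,1} = 0
G(9) = mex{0,2,3,0} = 1
G(10) = mex{1,3,2,1} = 0
G(11) = mex{0,0,3,2} = 1
G(12) = mex{1,1,0,3} = 2
G(13) = mex{2,0,1,2} = 3
G(14) = mex{3,1,0,3} = 2
G(15) = mex{2,2,1,0} = 3
G(16) = mex{3,3,2,1} = 0
G(17) = mex{0,2,3,0} = 1
G(18) = mex{1,3,2,1} = 0
G(19) = mex{0,0,3,2} = 1
G(20) = mex{1,1,0,3} = 2
G(21) = mex{2,0,1,2} = 3
G(22) = mex{3,1,0,3} = 2
G(23) = mex{2,2,1,0} = 3
G(24) = mex{3,3,2,1} = 0
Pile A: G(24) = 0.
Pile B: G(20) = 2.
Combined Grundy value = 0 ⊕ 2 = 2.

2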